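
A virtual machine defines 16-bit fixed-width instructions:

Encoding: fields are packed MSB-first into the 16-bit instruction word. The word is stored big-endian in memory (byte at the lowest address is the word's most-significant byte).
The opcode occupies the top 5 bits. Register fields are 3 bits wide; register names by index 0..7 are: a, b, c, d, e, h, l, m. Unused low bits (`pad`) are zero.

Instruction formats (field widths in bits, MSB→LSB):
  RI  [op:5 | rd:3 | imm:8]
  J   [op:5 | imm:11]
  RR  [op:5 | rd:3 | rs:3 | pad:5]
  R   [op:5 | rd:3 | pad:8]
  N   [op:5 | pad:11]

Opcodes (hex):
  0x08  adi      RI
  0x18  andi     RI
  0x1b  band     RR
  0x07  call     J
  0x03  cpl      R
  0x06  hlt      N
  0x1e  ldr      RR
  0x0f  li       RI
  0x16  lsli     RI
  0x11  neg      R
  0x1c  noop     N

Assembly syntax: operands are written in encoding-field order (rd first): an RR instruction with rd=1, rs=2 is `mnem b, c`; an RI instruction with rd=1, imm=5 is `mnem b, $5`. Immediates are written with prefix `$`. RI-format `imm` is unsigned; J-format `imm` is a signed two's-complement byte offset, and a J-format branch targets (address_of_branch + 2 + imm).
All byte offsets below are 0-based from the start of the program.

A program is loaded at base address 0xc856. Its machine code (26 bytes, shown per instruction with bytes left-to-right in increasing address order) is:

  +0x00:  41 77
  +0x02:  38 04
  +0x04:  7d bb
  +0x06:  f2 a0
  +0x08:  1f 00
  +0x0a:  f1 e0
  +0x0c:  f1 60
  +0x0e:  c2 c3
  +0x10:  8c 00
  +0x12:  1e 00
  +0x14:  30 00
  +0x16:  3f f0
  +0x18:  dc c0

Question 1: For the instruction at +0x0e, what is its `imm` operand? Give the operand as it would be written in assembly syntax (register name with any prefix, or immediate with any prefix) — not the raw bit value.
+0x0e: c2 c3 ⇒ word 0xc2c3 (big)
  op=0xc2c3>>11=0x18 ⇒ andi (RI)
  rd@[10:8]=0x2 ⇒ c
  imm@[7:0]=0xc3 ⇒ $195

$195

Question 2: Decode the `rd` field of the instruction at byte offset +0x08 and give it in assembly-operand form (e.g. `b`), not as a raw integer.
m

+0x08: 1f 00 ⇒ word 0x1f00 (big)
  top 5b → 0x3 → cpl [R]
  rd@[10:8]=0x7 ⇒ m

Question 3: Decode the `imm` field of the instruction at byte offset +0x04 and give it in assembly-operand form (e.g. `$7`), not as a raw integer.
[04] 7d bb → 0x7dbb
  opcode bits[15:11]=0xf: li/RI
  rd: (w>>8)&0x7=0x5 → h
  imm: (w>>0)&0xff=0xbb → $187

$187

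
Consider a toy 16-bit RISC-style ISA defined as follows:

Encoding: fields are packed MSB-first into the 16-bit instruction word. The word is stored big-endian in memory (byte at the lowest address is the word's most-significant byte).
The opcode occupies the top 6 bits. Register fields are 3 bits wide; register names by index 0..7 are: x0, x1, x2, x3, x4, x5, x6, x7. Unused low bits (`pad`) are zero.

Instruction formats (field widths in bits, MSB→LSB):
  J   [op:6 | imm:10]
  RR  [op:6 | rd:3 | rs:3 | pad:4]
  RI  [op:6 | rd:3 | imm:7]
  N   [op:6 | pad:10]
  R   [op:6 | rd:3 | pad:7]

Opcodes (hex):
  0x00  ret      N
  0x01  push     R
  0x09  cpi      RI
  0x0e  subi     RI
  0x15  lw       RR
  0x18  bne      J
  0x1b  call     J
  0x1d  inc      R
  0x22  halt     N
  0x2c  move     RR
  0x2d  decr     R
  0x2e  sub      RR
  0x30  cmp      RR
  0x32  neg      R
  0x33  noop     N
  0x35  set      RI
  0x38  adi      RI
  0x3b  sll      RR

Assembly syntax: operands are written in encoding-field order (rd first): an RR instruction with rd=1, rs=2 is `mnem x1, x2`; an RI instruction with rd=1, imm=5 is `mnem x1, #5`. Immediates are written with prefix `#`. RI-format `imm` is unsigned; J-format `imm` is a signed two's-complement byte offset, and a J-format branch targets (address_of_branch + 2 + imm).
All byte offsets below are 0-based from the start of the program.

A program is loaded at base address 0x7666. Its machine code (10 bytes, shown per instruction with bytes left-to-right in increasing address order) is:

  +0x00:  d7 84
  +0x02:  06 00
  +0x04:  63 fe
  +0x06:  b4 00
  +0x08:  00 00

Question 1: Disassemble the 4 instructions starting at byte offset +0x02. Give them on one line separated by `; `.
push x4; bne #-2; decr x0; ret

[02] 06 00 → 0x0600
  op=0x0600>>10=0x1 ⇒ push (R)
  [9:7] rd=4 = x4
[04] 63 fe → 0x63fe
  op=0x63fe>>10=0x18 ⇒ bne (J)
  [9:0] imm=1022 (s10→-2) = #-2
[06] b4 00 → 0xb400
  op=0xb400>>10=0x2d ⇒ decr (R)
  [9:7] rd=0 = x0
[08] 00 00 → 0x0000
  op=0x0000>>10=0x0 ⇒ ret (N)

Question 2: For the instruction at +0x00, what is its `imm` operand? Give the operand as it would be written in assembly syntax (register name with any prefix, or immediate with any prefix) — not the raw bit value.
off 0x00: read d7 84 as big → 0xd784
  top 6b → 0x35 → set [RI]
  rd@[9:7]=0x7 ⇒ x7
  imm@[6:0]=0x4 ⇒ #4

#4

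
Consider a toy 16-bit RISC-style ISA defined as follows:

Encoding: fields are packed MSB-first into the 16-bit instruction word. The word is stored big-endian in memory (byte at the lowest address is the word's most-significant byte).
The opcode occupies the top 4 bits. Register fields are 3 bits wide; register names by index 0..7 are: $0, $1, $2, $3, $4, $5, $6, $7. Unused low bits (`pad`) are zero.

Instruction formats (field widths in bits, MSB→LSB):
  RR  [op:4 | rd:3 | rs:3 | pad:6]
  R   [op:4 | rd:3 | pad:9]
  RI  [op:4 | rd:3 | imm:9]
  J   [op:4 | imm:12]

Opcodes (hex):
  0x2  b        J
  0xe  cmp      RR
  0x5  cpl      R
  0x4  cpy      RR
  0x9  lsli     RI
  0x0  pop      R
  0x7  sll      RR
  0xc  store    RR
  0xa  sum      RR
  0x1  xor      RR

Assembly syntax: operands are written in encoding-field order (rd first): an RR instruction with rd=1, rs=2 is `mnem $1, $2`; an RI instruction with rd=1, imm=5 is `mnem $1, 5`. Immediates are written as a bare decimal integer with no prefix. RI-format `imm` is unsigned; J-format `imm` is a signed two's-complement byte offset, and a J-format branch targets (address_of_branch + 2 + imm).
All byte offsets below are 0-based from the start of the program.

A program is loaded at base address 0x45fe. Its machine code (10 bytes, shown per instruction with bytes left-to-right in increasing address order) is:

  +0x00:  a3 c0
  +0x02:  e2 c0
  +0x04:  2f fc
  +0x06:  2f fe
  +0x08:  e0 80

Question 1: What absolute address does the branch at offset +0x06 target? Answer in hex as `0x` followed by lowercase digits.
off 0x06: read 2f fe as big → 0x2ffe
  top 4b → 0x2 → b [J]
  [11:0] imm=4094 (s12→-2) = -2
  target = base 0x45fe + off 0x06 + 2 + imm -2 = 0x4604

0x4604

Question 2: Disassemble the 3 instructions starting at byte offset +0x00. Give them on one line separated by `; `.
+0x00: a3 c0 ⇒ word 0xa3c0 (big)
  top 4b → 0xa → sum [RR]
  [11:9] rd=1 = $1
  [8:6] rs=7 = $7
+0x02: e2 c0 ⇒ word 0xe2c0 (big)
  top 4b → 0xe → cmp [RR]
  [11:9] rd=1 = $1
  [8:6] rs=3 = $3
+0x04: 2f fc ⇒ word 0x2ffc (big)
  top 4b → 0x2 → b [J]
  [11:0] imm=4092 (s12→-4) = -4

sum $1, $7; cmp $1, $3; b -4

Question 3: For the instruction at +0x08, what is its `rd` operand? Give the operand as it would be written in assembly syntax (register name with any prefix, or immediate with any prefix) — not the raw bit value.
[08] e0 80 → 0xe080
  top 4b → 0xe → cmp [RR]
  [11:9] rd=0 = $0
  [8:6] rs=2 = $2

$0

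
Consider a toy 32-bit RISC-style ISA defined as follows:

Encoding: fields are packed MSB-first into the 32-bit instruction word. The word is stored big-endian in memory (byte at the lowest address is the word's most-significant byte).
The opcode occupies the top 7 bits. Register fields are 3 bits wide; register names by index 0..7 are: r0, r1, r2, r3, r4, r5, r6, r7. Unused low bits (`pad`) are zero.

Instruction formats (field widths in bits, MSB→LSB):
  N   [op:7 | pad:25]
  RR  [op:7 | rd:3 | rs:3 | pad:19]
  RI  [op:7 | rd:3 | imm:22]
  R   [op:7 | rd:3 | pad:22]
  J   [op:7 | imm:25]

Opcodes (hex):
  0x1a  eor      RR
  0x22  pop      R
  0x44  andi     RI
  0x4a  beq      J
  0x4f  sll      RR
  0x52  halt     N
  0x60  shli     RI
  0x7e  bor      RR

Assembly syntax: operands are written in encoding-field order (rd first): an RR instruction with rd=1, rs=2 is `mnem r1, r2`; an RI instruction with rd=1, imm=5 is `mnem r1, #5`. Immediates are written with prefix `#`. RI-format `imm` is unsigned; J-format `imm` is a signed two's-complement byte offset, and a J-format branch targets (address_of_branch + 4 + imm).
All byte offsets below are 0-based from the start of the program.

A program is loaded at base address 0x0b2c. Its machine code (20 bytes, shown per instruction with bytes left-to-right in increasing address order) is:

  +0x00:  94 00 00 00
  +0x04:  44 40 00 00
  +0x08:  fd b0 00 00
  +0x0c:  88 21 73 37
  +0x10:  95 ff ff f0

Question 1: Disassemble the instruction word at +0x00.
beq #0

off 0x00: read 94 00 00 00 as big → 0x94000000
  opcode bits[31:25]=0x4a: beq/J
  imm: (w>>0)&0x1ffffff=0x0 → #0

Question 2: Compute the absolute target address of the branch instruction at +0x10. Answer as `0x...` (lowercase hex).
[10] 95 ff ff f0 → 0x95fffff0
  opcode bits[31:25]=0x4a: beq/J
  imm: (w>>0)&0x1ffffff=0x1fffff0 (s25→-16) → #-16
  target = base 0x0b2c + off 0x10 + 4 + imm -16 = 0x0b30

0x0b30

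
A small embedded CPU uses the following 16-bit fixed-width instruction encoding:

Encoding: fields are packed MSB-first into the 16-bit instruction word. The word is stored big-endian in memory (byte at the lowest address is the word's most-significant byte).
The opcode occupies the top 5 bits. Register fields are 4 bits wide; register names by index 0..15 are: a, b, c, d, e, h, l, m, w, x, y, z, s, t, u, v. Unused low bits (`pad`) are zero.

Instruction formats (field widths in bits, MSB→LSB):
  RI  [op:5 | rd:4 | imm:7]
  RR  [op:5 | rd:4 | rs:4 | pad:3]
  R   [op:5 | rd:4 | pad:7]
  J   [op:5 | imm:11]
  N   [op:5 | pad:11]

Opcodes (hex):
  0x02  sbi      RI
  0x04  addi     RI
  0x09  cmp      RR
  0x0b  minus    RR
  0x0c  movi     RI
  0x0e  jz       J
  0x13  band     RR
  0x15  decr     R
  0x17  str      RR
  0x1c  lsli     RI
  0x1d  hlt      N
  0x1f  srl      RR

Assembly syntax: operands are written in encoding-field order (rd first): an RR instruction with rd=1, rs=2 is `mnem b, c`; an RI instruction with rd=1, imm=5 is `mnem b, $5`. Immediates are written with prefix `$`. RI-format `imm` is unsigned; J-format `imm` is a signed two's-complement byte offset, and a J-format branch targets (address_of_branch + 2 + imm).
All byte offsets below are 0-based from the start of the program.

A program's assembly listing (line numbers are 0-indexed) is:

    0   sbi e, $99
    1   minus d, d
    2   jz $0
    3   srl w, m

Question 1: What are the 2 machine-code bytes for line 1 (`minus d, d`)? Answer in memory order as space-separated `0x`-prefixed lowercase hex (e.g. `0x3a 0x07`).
line 1 (minus): pack op=0xb:5|rd=3:4|rs=3:4|pad=0:3 = 0x5998; big→ 59 98

0x59 0x98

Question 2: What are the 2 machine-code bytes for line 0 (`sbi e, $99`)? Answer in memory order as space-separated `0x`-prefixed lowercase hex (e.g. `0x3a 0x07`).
0x12 0x63

line 0 (sbi): pack op=0x2:5|rd=4:4|imm=99:7 = 0x1263; big→ 12 63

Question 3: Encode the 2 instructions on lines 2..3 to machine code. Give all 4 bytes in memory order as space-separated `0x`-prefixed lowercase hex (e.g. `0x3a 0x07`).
0x70 0x00 0xfc 0x38

2. jz fields op=0xe:5|imm=0:11 → word 7000h → 70 00
3. srl fields op=0x1f:5|rd=8:4|rs=7:4|pad=0:3 → word fc38h → fc 38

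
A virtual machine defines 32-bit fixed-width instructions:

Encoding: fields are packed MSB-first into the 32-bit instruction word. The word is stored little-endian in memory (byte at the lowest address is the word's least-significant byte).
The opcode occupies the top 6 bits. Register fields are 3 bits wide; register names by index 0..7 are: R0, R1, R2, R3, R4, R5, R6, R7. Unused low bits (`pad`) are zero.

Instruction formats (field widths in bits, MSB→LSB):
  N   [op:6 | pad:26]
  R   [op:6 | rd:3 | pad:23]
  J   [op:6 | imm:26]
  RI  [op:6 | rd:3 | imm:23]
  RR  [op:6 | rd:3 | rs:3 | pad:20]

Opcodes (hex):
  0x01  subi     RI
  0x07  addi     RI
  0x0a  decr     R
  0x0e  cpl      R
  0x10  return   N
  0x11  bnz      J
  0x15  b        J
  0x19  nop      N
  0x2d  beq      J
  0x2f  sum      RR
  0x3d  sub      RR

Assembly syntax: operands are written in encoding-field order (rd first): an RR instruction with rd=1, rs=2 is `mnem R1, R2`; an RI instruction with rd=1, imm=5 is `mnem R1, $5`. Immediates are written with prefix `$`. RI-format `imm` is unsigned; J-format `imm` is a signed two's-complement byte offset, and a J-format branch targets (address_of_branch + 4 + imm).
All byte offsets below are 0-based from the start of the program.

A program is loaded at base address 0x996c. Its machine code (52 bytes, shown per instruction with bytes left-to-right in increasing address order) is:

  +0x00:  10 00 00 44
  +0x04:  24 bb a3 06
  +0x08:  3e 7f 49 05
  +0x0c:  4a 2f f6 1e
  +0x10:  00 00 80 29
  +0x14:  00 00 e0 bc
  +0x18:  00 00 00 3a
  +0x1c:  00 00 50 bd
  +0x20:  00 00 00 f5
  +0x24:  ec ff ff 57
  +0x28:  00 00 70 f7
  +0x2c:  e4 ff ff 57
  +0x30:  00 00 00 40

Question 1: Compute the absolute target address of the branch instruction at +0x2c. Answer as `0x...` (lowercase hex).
+0x2c: e4 ff ff 57 ⇒ word 0x57ffffe4 (little)
  op=0x57ffffe4>>26=0x15 ⇒ b (J)
  imm: (w>>0)&0x3ffffff=0x3ffffe4 (s26→-28) → $-28
  target = base 0x996c + off 0x2c + 4 + imm -28 = 0x9980

0x9980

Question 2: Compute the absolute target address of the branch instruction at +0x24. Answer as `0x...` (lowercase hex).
0x9980

off 0x24: read ec ff ff 57 as little → 0x57ffffec
  op=0x57ffffec>>26=0x15 ⇒ b (J)
  imm@[25:0]=0x3ffffec (s26→-20) ⇒ $-20
  target = base 0x996c + off 0x24 + 4 + imm -20 = 0x9980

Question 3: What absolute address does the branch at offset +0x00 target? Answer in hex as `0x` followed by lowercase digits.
+0x00: 10 00 00 44 ⇒ word 0x44000010 (little)
  op=0x44000010>>26=0x11 ⇒ bnz (J)
  imm: (w>>0)&0x3ffffff=0x10 → $16
  target = base 0x996c + off 0x00 + 4 + imm 16 = 0x9980

0x9980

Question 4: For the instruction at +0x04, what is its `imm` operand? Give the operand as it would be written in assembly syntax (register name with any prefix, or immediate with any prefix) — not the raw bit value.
$2341668

@+04  little-endian(24 bb a3 06) = 0x06a3bb24
  opcode bits[31:26]=0x1: subi/RI
  rd@[25:23]=0x5 ⇒ R5
  imm@[22:0]=0x23bb24 ⇒ $2341668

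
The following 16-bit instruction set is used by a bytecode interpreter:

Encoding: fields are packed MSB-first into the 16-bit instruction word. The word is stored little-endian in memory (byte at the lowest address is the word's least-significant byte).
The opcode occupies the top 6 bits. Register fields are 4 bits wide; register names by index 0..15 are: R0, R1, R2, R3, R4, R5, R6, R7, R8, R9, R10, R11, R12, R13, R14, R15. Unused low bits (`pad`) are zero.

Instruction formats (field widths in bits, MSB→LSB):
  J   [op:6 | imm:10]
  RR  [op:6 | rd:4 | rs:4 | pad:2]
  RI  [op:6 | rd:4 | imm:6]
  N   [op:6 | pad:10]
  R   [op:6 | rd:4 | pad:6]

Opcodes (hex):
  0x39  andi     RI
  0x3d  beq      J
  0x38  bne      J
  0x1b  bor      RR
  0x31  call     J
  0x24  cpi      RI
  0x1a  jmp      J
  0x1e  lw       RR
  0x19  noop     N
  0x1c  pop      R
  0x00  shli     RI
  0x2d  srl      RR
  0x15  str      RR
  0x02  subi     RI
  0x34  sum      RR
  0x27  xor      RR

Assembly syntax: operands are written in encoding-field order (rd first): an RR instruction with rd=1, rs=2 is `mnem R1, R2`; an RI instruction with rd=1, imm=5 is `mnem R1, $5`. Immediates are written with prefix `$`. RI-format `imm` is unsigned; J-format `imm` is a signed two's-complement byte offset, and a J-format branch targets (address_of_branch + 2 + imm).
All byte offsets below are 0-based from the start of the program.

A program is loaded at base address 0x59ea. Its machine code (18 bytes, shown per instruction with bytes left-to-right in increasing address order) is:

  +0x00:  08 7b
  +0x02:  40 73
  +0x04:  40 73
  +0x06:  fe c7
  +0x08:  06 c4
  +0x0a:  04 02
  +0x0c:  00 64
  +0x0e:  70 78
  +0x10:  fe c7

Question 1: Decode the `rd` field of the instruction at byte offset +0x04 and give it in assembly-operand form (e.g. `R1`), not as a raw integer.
+0x04: 40 73 ⇒ word 0x7340 (little)
  top 6b → 0x1c → pop [R]
  [9:6] rd=13 = R13

R13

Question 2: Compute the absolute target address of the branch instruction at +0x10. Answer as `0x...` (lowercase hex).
+0x10: fe c7 ⇒ word 0xc7fe (little)
  opcode bits[15:10]=0x31: call/J
  imm: (w>>0)&0x3ff=0x3fe (s10→-2) → $-2
  target = base 0x59ea + off 0x10 + 2 + imm -2 = 0x59fa

0x59fa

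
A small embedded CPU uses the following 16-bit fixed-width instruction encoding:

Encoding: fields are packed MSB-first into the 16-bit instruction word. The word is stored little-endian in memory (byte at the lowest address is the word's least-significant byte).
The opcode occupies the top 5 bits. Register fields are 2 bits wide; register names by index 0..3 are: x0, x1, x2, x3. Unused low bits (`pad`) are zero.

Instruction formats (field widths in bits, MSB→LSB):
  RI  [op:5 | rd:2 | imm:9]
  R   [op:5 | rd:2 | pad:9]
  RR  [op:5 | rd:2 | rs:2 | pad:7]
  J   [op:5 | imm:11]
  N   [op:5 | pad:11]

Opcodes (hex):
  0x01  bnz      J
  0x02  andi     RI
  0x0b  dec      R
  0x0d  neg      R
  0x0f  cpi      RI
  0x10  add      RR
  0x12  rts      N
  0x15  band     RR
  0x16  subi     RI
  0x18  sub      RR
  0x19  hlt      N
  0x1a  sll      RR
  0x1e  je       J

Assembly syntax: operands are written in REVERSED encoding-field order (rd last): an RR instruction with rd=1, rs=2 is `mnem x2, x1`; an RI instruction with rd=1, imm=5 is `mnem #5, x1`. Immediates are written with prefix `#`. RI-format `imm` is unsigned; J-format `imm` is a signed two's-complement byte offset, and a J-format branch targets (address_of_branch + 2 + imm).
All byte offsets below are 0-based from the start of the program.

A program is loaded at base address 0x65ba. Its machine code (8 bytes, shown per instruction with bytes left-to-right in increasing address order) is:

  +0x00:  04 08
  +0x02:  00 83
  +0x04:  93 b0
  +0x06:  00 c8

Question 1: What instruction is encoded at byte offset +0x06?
hlt

@+06  little-endian(00 c8) = 0xc800
  op=0xc800>>11=0x19 ⇒ hlt (N)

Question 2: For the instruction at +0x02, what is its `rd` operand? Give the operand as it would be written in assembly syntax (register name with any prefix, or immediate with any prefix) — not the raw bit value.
x1

[02] 00 83 → 0x8300
  opcode bits[15:11]=0x10: add/RR
  rd: (w>>9)&0x3=0x1 → x1
  rs: (w>>7)&0x3=0x2 → x2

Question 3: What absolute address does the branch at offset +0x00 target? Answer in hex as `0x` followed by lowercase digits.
[00] 04 08 → 0x0804
  opcode bits[15:11]=0x1: bnz/J
  imm: (w>>0)&0x7ff=0x4 → #4
  target = base 0x65ba + off 0x00 + 2 + imm 4 = 0x65c0

0x65c0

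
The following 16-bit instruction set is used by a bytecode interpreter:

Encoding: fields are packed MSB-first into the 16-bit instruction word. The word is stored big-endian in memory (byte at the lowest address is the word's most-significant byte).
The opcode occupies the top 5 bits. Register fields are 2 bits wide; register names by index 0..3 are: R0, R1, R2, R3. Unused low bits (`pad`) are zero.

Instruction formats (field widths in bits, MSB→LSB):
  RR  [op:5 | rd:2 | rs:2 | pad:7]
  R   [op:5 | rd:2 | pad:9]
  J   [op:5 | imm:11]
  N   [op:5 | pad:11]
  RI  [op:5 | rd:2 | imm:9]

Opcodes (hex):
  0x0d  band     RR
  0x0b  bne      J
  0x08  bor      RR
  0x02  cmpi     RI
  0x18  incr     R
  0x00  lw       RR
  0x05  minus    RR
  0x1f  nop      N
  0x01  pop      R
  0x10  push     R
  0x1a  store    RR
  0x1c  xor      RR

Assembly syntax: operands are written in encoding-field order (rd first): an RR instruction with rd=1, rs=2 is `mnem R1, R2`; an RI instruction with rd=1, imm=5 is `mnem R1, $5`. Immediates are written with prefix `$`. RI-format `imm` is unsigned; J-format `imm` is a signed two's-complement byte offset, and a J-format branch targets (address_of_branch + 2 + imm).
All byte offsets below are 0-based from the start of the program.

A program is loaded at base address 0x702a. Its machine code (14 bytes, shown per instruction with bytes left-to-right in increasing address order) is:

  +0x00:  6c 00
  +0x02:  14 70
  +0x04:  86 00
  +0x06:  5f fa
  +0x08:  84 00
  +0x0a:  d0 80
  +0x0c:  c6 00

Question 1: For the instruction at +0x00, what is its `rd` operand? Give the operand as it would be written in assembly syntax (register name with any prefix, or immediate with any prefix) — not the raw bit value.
R2

@+00  big-endian(6c 00) = 0x6c00
  opcode bits[15:11]=0xd: band/RR
  rd: (w>>9)&0x3=0x2 → R2
  rs: (w>>7)&0x3=0x0 → R0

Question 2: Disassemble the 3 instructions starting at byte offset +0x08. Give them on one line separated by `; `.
off 0x08: read 84 00 as big → 0x8400
  top 5b → 0x10 → push [R]
  [10:9] rd=2 = R2
off 0x0a: read d0 80 as big → 0xd080
  top 5b → 0x1a → store [RR]
  [10:9] rd=0 = R0
  [8:7] rs=1 = R1
off 0x0c: read c6 00 as big → 0xc600
  top 5b → 0x18 → incr [R]
  [10:9] rd=3 = R3

push R2; store R0, R1; incr R3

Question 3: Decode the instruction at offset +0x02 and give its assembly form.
off 0x02: read 14 70 as big → 0x1470
  top 5b → 0x2 → cmpi [RI]
  rd: (w>>9)&0x3=0x2 → R2
  imm: (w>>0)&0x1ff=0x70 → $112

cmpi R2, $112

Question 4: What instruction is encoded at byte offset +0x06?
+0x06: 5f fa ⇒ word 0x5ffa (big)
  op=0x5ffa>>11=0xb ⇒ bne (J)
  [10:0] imm=2042 (s11→-6) = $-6

bne $-6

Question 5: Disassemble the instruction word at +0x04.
push R3

+0x04: 86 00 ⇒ word 0x8600 (big)
  op=0x8600>>11=0x10 ⇒ push (R)
  [10:9] rd=3 = R3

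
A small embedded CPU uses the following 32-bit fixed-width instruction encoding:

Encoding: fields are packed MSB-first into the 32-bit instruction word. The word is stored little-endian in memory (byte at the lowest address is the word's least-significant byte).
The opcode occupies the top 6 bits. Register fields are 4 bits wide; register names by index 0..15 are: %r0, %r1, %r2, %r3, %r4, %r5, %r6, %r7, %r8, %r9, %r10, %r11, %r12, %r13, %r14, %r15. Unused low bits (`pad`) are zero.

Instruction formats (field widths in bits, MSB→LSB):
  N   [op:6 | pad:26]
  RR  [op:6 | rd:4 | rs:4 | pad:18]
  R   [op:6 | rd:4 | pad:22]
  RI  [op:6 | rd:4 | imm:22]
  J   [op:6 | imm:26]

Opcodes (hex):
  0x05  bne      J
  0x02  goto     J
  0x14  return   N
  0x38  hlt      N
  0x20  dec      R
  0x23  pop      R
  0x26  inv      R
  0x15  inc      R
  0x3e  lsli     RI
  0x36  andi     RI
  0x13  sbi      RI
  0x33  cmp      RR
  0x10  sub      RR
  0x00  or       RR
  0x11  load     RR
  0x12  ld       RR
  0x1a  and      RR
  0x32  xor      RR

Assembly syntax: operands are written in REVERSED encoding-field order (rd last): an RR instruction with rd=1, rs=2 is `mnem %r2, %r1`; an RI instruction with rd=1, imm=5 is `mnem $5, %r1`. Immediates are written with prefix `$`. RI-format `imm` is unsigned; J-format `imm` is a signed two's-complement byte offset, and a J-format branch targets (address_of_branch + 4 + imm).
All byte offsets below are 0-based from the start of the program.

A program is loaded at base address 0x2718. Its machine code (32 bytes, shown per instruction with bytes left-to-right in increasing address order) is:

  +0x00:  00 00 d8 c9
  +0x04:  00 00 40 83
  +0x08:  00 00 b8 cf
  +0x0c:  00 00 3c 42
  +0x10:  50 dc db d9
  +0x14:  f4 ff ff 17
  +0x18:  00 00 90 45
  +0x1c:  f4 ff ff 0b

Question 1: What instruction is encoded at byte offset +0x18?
load %r4, %r6

[18] 00 00 90 45 → 0x45900000
  top 6b → 0x11 → load [RR]
  [25:22] rd=6 = %r6
  [21:18] rs=4 = %r4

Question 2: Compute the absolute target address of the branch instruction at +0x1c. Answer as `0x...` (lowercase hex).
+0x1c: f4 ff ff 0b ⇒ word 0x0bfffff4 (little)
  op=0x0bfffff4>>26=0x2 ⇒ goto (J)
  [25:0] imm=67108852 (s26→-12) = $-12
  target = base 0x2718 + off 0x1c + 4 + imm -12 = 0x272c

0x272c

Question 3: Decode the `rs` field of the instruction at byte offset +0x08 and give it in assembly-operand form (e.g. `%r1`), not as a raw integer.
%r14

@+08  little-endian(00 00 b8 cf) = 0xcfb80000
  top 6b → 0x33 → cmp [RR]
  rd@[25:22]=0xe ⇒ %r14
  rs@[21:18]=0xe ⇒ %r14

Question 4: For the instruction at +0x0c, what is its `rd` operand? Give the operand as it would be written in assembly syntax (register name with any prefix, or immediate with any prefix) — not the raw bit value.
%r8

@+0c  little-endian(00 00 3c 42) = 0x423c0000
  top 6b → 0x10 → sub [RR]
  [25:22] rd=8 = %r8
  [21:18] rs=15 = %r15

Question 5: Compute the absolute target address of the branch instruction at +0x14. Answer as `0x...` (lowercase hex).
0x2724

+0x14: f4 ff ff 17 ⇒ word 0x17fffff4 (little)
  top 6b → 0x5 → bne [J]
  [25:0] imm=67108852 (s26→-12) = $-12
  target = base 0x2718 + off 0x14 + 4 + imm -12 = 0x2724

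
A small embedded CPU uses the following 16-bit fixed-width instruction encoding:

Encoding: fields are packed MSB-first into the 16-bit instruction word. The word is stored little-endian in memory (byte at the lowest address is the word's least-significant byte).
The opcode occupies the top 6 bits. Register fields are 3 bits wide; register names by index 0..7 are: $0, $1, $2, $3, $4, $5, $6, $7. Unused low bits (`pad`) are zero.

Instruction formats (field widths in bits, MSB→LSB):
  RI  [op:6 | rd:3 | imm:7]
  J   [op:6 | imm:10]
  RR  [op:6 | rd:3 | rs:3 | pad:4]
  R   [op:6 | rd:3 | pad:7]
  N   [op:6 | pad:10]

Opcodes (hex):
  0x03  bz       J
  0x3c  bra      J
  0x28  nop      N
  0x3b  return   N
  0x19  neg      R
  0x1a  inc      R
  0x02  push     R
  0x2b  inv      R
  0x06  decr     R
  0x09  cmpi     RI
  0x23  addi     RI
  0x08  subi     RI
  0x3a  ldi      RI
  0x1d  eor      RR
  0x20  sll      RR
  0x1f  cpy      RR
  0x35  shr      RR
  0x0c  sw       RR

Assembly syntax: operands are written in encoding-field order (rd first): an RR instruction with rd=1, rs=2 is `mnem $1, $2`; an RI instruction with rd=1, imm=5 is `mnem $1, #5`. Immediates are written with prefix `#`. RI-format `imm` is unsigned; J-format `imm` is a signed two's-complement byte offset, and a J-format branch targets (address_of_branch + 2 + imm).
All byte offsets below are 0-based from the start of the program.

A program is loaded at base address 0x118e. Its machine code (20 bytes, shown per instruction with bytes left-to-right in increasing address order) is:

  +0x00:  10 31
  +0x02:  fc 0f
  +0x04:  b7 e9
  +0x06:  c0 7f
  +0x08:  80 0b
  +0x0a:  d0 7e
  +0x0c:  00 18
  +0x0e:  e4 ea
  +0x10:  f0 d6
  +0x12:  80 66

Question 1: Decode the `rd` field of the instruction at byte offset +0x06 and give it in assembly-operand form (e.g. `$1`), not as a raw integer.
+0x06: c0 7f ⇒ word 0x7fc0 (little)
  op=0x7fc0>>10=0x1f ⇒ cpy (RR)
  rd: (w>>7)&0x7=0x7 → $7
  rs: (w>>4)&0x7=0x4 → $4

$7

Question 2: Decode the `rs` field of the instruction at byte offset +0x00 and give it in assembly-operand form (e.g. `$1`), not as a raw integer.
+0x00: 10 31 ⇒ word 0x3110 (little)
  op=0x3110>>10=0xc ⇒ sw (RR)
  rd@[9:7]=0x2 ⇒ $2
  rs@[6:4]=0x1 ⇒ $1

$1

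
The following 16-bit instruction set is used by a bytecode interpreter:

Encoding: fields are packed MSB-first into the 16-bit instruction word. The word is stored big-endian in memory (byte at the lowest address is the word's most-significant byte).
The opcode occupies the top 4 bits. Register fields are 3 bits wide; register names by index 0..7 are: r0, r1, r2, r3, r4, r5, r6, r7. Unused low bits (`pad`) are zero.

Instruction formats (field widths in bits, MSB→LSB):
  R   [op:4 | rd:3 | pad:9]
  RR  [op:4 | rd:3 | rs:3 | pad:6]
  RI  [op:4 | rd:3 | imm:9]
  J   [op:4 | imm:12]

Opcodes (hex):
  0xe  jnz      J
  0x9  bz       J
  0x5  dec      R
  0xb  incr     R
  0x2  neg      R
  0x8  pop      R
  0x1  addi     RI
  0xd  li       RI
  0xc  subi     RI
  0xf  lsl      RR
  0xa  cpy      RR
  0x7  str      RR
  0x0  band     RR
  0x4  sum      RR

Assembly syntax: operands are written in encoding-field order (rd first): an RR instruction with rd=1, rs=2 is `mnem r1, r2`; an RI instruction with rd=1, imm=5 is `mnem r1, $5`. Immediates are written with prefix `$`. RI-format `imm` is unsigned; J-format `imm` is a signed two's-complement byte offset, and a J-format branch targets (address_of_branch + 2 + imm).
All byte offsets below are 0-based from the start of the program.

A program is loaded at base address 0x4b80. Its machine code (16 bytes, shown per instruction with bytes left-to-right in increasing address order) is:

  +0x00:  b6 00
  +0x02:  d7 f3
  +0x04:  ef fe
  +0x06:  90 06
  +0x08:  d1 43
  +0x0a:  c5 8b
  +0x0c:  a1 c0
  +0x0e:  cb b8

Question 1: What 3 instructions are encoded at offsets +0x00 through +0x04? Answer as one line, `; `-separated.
@+00  big-endian(b6 00) = 0xb600
  top 4b → 0xb → incr [R]
  rd: (w>>9)&0x7=0x3 → r3
@+02  big-endian(d7 f3) = 0xd7f3
  top 4b → 0xd → li [RI]
  rd: (w>>9)&0x7=0x3 → r3
  imm: (w>>0)&0x1ff=0x1f3 → $499
@+04  big-endian(ef fe) = 0xeffe
  top 4b → 0xe → jnz [J]
  imm: (w>>0)&0xfff=0xffe (s12→-2) → $-2

incr r3; li r3, $499; jnz $-2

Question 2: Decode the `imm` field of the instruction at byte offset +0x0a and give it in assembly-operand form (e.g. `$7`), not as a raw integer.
off 0x0a: read c5 8b as big → 0xc58b
  op=0xc58b>>12=0xc ⇒ subi (RI)
  rd: (w>>9)&0x7=0x2 → r2
  imm: (w>>0)&0x1ff=0x18b → $395

$395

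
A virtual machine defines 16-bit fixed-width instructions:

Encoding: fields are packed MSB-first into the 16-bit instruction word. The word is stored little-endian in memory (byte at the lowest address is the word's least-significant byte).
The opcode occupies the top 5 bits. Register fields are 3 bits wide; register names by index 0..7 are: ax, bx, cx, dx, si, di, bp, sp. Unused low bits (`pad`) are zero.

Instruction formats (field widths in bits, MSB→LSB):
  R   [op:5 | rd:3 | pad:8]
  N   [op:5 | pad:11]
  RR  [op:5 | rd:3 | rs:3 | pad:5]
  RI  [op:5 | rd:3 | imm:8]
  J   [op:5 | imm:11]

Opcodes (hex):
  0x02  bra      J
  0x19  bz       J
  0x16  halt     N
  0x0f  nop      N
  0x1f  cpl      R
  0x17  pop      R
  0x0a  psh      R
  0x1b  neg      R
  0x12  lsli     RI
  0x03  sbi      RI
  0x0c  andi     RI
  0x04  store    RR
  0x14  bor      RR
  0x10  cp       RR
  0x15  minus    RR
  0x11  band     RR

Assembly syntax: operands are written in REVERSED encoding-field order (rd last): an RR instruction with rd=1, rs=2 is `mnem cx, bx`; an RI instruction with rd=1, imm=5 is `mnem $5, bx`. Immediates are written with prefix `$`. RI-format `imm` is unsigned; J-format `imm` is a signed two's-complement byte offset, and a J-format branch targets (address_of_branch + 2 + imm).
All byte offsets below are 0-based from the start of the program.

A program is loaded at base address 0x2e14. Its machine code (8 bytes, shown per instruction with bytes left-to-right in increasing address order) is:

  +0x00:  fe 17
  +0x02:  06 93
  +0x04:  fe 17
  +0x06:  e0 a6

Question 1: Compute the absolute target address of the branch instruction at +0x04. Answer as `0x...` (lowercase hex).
off 0x04: read fe 17 as little → 0x17fe
  top 5b → 0x2 → bra [J]
  [10:0] imm=2046 (s11→-2) = $-2
  target = base 0x2e14 + off 0x04 + 2 + imm -2 = 0x2e18

0x2e18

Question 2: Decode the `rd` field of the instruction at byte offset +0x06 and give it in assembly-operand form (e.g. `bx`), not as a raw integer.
bp

@+06  little-endian(e0 a6) = 0xa6e0
  opcode bits[15:11]=0x14: bor/RR
  rd@[10:8]=0x6 ⇒ bp
  rs@[7:5]=0x7 ⇒ sp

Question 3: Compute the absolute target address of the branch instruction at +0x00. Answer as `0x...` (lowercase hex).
0x2e14

+0x00: fe 17 ⇒ word 0x17fe (little)
  opcode bits[15:11]=0x2: bra/J
  [10:0] imm=2046 (s11→-2) = $-2
  target = base 0x2e14 + off 0x00 + 2 + imm -2 = 0x2e14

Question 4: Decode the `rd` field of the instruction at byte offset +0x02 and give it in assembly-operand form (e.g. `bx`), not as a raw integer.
+0x02: 06 93 ⇒ word 0x9306 (little)
  op=0x9306>>11=0x12 ⇒ lsli (RI)
  rd: (w>>8)&0x7=0x3 → dx
  imm: (w>>0)&0xff=0x6 → $6

dx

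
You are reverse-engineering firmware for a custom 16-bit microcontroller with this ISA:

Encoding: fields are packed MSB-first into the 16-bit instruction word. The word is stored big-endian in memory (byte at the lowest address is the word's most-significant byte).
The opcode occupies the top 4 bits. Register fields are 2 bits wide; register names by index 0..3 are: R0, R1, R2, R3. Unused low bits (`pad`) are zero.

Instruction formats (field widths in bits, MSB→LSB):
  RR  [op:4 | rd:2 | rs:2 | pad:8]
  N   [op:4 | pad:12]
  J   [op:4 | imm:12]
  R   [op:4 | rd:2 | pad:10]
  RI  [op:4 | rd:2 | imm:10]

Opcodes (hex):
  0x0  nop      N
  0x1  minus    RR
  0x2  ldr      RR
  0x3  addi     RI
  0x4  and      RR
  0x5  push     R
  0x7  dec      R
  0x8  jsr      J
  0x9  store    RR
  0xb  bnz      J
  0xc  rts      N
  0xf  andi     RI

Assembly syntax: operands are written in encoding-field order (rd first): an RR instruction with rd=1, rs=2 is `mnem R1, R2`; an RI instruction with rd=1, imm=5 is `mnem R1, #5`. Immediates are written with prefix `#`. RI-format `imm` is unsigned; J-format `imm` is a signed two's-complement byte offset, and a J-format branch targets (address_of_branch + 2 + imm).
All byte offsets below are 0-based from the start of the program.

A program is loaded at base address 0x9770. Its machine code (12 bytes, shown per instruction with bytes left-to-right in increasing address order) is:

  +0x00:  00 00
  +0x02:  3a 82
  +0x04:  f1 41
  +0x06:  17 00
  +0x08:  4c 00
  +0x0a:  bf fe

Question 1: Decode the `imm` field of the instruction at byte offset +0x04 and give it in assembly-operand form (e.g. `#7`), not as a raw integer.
[04] f1 41 → 0xf141
  top 4b → 0xf → andi [RI]
  rd: (w>>10)&0x3=0x0 → R0
  imm: (w>>0)&0x3ff=0x141 → #321

#321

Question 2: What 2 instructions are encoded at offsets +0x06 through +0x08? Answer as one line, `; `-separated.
+0x06: 17 00 ⇒ word 0x1700 (big)
  op=0x1700>>12=0x1 ⇒ minus (RR)
  rd@[11:10]=0x1 ⇒ R1
  rs@[9:8]=0x3 ⇒ R3
+0x08: 4c 00 ⇒ word 0x4c00 (big)
  op=0x4c00>>12=0x4 ⇒ and (RR)
  rd@[11:10]=0x3 ⇒ R3
  rs@[9:8]=0x0 ⇒ R0

minus R1, R3; and R3, R0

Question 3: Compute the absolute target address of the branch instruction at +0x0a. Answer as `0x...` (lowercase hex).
off 0x0a: read bf fe as big → 0xbffe
  op=0xbffe>>12=0xb ⇒ bnz (J)
  imm@[11:0]=0xffe (s12→-2) ⇒ #-2
  target = base 0x9770 + off 0x0a + 2 + imm -2 = 0x977a

0x977a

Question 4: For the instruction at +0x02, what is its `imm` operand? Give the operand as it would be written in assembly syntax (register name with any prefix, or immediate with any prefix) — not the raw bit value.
#642

+0x02: 3a 82 ⇒ word 0x3a82 (big)
  top 4b → 0x3 → addi [RI]
  rd@[11:10]=0x2 ⇒ R2
  imm@[9:0]=0x282 ⇒ #642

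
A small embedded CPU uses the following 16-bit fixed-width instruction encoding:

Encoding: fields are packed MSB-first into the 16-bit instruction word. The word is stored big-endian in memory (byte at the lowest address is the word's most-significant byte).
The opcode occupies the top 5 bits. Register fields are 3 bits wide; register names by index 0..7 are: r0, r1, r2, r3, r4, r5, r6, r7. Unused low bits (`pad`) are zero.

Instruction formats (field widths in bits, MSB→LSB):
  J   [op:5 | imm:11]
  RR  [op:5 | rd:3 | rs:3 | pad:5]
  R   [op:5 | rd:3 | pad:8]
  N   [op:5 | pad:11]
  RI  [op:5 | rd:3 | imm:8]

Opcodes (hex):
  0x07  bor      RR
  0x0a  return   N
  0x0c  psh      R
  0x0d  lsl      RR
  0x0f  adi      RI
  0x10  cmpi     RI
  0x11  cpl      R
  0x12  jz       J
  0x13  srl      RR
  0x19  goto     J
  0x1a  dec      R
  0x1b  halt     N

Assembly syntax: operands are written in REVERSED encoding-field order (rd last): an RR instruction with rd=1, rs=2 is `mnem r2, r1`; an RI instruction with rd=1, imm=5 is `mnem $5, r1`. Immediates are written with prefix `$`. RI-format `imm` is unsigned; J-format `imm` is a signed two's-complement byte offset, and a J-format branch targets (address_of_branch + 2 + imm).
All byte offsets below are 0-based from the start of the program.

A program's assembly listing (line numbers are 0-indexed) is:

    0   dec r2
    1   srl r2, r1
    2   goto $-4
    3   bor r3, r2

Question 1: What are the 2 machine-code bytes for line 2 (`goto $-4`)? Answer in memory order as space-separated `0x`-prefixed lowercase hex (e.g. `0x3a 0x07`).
line 2 (goto): pack op=0x19:5|imm=-4:11 = 0xcffc; big→ cf fc

0xcf 0xfc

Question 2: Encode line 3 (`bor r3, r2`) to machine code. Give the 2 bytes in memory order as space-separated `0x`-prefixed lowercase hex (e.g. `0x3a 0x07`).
0x3a 0x60

3. bor fields op=0x7:5|rd=2:3|rs=3:3|pad=0:5 → word 3a60h → 3a 60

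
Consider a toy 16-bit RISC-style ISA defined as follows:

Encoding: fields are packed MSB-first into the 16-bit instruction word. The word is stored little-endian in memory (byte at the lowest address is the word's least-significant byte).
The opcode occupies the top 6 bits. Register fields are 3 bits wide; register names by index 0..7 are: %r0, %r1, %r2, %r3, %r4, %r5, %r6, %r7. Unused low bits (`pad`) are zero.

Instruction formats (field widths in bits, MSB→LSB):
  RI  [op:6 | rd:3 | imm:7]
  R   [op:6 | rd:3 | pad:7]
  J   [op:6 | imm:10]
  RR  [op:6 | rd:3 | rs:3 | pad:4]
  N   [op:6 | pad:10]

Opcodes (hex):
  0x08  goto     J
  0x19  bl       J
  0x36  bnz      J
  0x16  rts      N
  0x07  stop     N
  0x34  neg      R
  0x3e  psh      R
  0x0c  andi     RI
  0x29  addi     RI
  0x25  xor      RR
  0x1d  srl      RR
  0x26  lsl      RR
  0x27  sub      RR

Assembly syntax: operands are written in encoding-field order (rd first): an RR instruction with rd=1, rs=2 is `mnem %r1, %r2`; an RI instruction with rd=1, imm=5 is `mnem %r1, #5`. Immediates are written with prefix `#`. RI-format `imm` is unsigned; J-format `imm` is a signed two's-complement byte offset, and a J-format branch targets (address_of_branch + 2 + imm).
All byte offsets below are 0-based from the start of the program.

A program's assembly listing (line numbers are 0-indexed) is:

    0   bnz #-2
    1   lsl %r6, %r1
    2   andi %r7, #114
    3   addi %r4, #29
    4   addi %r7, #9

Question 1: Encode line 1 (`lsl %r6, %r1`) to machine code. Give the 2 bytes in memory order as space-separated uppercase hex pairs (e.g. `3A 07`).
10 9B

line 1 (lsl): pack op=0x26:6|rd=6:3|rs=1:3|pad=0:4 = 0x9b10; little→ 10 9b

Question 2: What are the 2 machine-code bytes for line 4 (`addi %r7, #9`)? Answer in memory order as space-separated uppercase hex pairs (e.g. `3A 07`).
89 A7

4. addi fields op=0x29:6|rd=7:3|imm=9:7 → word a789h → 89 a7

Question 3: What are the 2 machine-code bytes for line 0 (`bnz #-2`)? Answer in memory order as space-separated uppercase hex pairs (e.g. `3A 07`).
L0: bnz op=0x36:6|imm=-2:10 ⇒ 0xdbfe ⇒ little fe db

FE DB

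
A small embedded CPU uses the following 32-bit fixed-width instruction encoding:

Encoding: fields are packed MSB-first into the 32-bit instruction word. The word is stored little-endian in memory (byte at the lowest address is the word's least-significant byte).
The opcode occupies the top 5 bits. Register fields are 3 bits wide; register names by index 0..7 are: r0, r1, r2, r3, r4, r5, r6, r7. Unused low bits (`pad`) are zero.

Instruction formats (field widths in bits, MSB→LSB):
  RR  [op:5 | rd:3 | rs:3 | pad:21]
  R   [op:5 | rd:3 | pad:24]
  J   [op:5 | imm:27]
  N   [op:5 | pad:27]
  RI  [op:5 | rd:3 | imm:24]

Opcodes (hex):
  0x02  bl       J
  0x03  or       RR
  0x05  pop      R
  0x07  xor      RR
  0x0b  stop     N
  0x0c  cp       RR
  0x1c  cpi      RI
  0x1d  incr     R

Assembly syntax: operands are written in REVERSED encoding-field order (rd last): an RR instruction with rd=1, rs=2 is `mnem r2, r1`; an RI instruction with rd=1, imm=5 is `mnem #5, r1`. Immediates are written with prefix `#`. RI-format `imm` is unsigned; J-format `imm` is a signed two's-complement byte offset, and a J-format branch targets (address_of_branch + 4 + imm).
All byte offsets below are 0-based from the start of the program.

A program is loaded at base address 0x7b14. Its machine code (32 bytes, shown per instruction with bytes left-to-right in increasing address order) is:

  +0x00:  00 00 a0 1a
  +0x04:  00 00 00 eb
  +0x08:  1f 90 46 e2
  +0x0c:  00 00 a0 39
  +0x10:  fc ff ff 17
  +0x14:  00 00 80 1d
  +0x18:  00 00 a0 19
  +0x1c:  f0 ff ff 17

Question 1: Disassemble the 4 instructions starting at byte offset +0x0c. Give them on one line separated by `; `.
off 0x0c: read 00 00 a0 39 as little → 0x39a00000
  top 5b → 0x7 → xor [RR]
  [26:24] rd=1 = r1
  [23:21] rs=5 = r5
off 0x10: read fc ff ff 17 as little → 0x17fffffc
  top 5b → 0x2 → bl [J]
  [26:0] imm=134217724 (s27→-4) = #-4
off 0x14: read 00 00 80 1d as little → 0x1d800000
  top 5b → 0x3 → or [RR]
  [26:24] rd=5 = r5
  [23:21] rs=4 = r4
off 0x18: read 00 00 a0 19 as little → 0x19a00000
  top 5b → 0x3 → or [RR]
  [26:24] rd=1 = r1
  [23:21] rs=5 = r5

xor r5, r1; bl #-4; or r4, r5; or r5, r1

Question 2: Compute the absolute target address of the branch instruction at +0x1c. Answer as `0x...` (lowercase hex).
+0x1c: f0 ff ff 17 ⇒ word 0x17fffff0 (little)
  top 5b → 0x2 → bl [J]
  [26:0] imm=134217712 (s27→-16) = #-16
  target = base 0x7b14 + off 0x1c + 4 + imm -16 = 0x7b24

0x7b24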